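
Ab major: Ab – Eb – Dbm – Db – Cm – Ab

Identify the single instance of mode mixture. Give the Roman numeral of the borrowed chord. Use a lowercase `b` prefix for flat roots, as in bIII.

In Ab major the diatonic chords are Ab, Bbm, Cm, Db, Eb, Fm, Gdim. Ab, Eb, Db and Cm all belong to that set. Dbm (Db–Fb–Ab) doesn't fit — on degree 4 Ab major would have Db (IV). Dbm is the degree-4 chord of Ab minor, so it is the borrowed iv.

iv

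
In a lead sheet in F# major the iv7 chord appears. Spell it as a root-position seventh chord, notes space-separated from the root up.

B D F# A

iv7 is built on scale degree 4, which is B in both F# major and its parallel. Building the minor-seventh chord from the parallel minor on B: B–D–F#–A.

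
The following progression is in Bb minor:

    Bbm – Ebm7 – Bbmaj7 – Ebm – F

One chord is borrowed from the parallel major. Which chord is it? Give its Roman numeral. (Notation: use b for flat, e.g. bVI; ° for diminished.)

Imaj7

The diatonic triads in Bb minor (with V from harmonic minor) are Bbm, Cdim, Db, Ebm, F, Gb, Ab. Of the given chords, Bbm, Ebm7, Ebm and F are diatonic. Bbmaj7 (Bb–D–F–A) is not: scale degree 1 in Bb minor carries Bbm (i). In Bb major the chord on that degree is Bbmaj7, so here it functions as Imaj7, borrowed from the parallel major.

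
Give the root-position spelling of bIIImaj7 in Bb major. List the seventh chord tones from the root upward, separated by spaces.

Db F Ab C

The root of bIIImaj7 is the lowered 3rd degree: D becomes Db. In Bb minor the chord on Db is Db–F–Ab–C.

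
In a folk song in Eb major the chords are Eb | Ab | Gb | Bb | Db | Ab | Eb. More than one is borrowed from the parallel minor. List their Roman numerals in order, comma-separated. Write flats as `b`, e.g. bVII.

bIII, bVII

Eb major has the diatonic set Eb, Fm, Gm, Ab, Bb, Cm, Ddim. Eb, Ab and Bb are all diatonic. But Gb (Gb–Bb–Db) is foreign: the diatonic iii on degree 3 is Gm, whereas Gb comes from Eb minor. It is labeled bIII. But Db (Db–F–Ab) is foreign: the diatonic vii° on degree 7 is Ddim, whereas Db comes from Eb minor. It is labeled bVII.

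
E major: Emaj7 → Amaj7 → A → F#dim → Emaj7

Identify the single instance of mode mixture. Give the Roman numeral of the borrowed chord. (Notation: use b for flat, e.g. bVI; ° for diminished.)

ii°

In E major the diatonic chords are E, F#m, G#m, A, B, C#m, D#dim. Emaj7, Amaj7 and A are all diatonic. F#dim (F#–A–C) doesn't fit — on degree 2 E major would have F#m (ii). F#dim is the degree-2 chord of E minor, so it is the borrowed ii°.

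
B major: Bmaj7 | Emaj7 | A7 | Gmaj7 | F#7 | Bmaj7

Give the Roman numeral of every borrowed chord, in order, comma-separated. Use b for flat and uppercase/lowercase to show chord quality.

The diatonic triads in B major are B, C#m, D#m, E, F#, G#m, A#dim. Of the given chords, Bmaj7, Emaj7 and F#7 are diatonic. But A7 (A–C#–E–G) is foreign: the diatonic vii° on degree 7 is A#dim, whereas A7 comes from B minor. It is labeled bVII7. Gmaj7 (G–B–D–F#) doesn't fit — on degree 6 B major would have G#m (vi). Gmaj7 is the degree-6 chord of B minor, so it is the borrowed bVImaj7.

bVII7, bVImaj7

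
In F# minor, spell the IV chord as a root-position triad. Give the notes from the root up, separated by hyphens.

The root, B, is scale degree 4 — the same note in F# minor and F# major; only the chord quality changes. Stacking thirds in F# major on B gives B–D#–F#.

B-D#-F#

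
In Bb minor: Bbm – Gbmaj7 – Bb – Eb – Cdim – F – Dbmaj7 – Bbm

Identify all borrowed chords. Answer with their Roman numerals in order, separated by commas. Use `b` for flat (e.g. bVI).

Bb minor has the diatonic set Bbm, Cdim, Db, Ebm, F, Gb, Ab (with V from harmonic minor). Bbm, Gbmaj7, Cdim, F and Dbmaj7 are all diatonic. Bb (Bb–D–F) is not: scale degree 1 in Bb minor carries Bbm (i). In Bb major the chord on that degree is Bb, so here it functions as I, borrowed from the parallel major. But Eb (Eb–G–Bb) is foreign: the diatonic iv on degree 4 is Ebm, whereas Eb comes from Bb major. It is labeled IV.

I, IV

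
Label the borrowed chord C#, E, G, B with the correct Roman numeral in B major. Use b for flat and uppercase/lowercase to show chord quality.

C# is scale degree 2 in B major. Diatonically B major has C#m (ii) on that degree; C#–E–G–B is instead the half-diminished-seventh chord native to B minor, so it takes the label iiø7.

iiø7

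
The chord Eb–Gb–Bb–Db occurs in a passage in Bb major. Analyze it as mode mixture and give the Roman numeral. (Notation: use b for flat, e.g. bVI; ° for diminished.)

iv7

The root Eb is the diatonic 4th degree of Bb major; the borrowing shows in the chord quality. The diatonic chord on degree 4 would be Eb (IV), but Eb–Gb–Bb–Db is the minor-seventh chord from Bb minor. As a borrowed chord it is labeled iv7.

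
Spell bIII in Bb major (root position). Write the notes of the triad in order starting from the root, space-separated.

The root of bIII is the lowered 3rd degree: D becomes Db. Stacking thirds in Bb minor on Db gives Db–F–Ab.

Db F Ab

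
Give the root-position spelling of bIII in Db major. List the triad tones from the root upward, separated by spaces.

Fb Ab Cb

bIII is built on the lowered scale degree 3. In Db major degree 3 is F; lowered it becomes Fb. Stacking thirds in Db minor on Fb gives Fb–Ab–Cb.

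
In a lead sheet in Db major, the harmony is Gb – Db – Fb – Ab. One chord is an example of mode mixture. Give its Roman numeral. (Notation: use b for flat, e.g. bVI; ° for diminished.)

bIII

Db major has the diatonic set Db, Ebm, Fm, Gb, Ab, Bbm, Cdim. Gb, Db and Ab all belong to that set. But Fb (Fb–Ab–Cb) is foreign: the diatonic iii on degree 3 is Fm, whereas Fb comes from Db minor. It is labeled bIII.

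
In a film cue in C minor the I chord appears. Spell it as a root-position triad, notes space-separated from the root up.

I is built on scale degree 1, which is C in both C minor and its parallel. In C major the chord on C is C–E–G.

C E G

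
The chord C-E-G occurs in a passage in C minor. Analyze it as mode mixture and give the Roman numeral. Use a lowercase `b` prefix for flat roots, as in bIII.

The root C is the diatonic 1st degree of C minor; the borrowing shows in the chord quality. The diatonic chord on degree 1 would be Cm (i), but C–E–G is the major chord from C major. As a borrowed chord it is labeled I.

I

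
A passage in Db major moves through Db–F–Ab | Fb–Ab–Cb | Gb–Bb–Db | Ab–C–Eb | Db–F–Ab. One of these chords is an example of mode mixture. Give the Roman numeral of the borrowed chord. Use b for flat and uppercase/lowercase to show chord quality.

bIII

Db major has the diatonic set Db, Ebm, Fm, Gb, Ab, Bbm, Cdim. Db–F–Ab = Db, Gb–Bb–Db = Gb and Ab–C–Eb = Ab are all diatonic. Fb–Ab–Cb doesn't fit — on degree 3 Db major would have Fm (iii). Fb is the degree-3 chord of Db minor, so it is the borrowed bIII.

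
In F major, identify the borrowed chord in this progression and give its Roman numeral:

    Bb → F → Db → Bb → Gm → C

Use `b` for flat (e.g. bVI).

The diatonic triads in F major are F, Gm, Am, Bb, C, Dm, Edim. Of the given chords, Bb, F, Gm and C are diatonic. But Db (Db–F–Ab) is foreign: the diatonic vi on degree 6 is Dm, whereas Db comes from F minor. It is labeled bVI.

bVI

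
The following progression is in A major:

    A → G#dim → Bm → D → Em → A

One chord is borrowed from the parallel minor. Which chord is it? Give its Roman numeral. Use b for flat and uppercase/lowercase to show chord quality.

v

A major has the diatonic set A, Bm, C#m, D, E, F#m, G#dim. Of the given chords, A, G#dim, Bm and D are diatonic. Em (E–G–B) is not: scale degree 5 in A major carries E (V). In A minor the chord on that degree is Em, so here it functions as v, borrowed from the parallel minor.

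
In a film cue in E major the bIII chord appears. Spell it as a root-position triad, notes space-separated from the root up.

G B D

Scale degree 3 in E major is G#. bIII uses the lowered form, G, taken from E minor. In E minor the chord on G is G–B–D.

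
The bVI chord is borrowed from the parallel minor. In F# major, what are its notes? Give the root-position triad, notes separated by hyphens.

D-F#-A

The root of bVI is the lowered 6th degree: D# becomes D. In F# minor the chord on D is D–F#–A.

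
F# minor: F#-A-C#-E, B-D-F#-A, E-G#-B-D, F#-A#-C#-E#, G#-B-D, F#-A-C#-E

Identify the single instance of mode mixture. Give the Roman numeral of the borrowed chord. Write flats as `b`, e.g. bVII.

In F# minor (with V from harmonic minor) the diatonic chords are F#m, G#dim, A, Bm, C#, D, E. F#–A–C#–E = F#m7, B–D–F#–A = Bm7, E–G#–B–D = E7 and G#–B–D = G#dim are all diatonic. F#–A#–C#–E# doesn't fit — on degree 1 F# minor would have F#m (i). F#maj7 is the degree-1 chord of F# major, so it is the borrowed Imaj7.

Imaj7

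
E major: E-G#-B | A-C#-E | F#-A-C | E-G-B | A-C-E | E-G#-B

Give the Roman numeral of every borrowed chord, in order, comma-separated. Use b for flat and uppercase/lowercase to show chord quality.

ii°, i, iv

The diatonic triads in E major are E, F#m, G#m, A, B, C#m, D#dim. Of the given chords, E–G#–B = E and A–C#–E = A are diatonic. F#–A–C is not: scale degree 2 in E major carries F#m (ii). In E minor the chord on that degree is F#dim, so here it functions as ii°, borrowed from the parallel minor. But E–G–B is foreign: the diatonic I on degree 1 is E, whereas Em comes from E minor. It is labeled i. A–C–E is not: scale degree 4 in E major carries A (IV). In E minor the chord on that degree is Am, so here it functions as iv, borrowed from the parallel minor.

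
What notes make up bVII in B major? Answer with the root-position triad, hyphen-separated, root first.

The root of bVII is the lowered 7th degree: A# becomes A. Stacking thirds in B minor on A gives A–C#–E.

A-C#-E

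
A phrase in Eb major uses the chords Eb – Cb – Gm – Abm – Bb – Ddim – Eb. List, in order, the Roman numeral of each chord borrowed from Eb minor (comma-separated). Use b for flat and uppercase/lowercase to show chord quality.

bVI, iv

Eb major has the diatonic set Eb, Fm, Gm, Ab, Bb, Cm, Ddim. Of the given chords, Eb, Gm, Bb and Ddim are diatonic. Cb (Cb–Eb–Gb) is not: scale degree 6 in Eb major carries Cm (vi). In Eb minor the chord on that degree is Cb, so here it functions as bVI, borrowed from the parallel minor. But Abm (Ab–Cb–Eb) is foreign: the diatonic IV on degree 4 is Ab, whereas Abm comes from Eb minor. It is labeled iv.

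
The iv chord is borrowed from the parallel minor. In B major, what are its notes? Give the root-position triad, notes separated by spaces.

E G B

iv is built on scale degree 4, which is E in both B major and its parallel. Building the minor chord from the parallel minor on E: E–G–B.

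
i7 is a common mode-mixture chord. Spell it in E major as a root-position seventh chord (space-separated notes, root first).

The root, E, is scale degree 1 — the same note in E major and E minor; only the chord quality changes. In E minor the chord on E is E–G–B–D.

E G B D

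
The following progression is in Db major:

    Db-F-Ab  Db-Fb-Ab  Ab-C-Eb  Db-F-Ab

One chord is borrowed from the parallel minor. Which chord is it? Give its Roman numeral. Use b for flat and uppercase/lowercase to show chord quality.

The diatonic triads in Db major are Db, Ebm, Fm, Gb, Ab, Bbm, Cdim. Db–F–Ab = Db and Ab–C–Eb = Ab are both diatonic. Db–Fb–Ab doesn't fit — on degree 1 Db major would have Db (I). Dbm is the degree-1 chord of Db minor, so it is the borrowed i.

i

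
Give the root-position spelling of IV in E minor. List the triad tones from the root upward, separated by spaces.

A C# E

The root, A, is scale degree 4 — the same note in E minor and E major; only the chord quality changes. Stacking thirds in E major on A gives A–C#–E.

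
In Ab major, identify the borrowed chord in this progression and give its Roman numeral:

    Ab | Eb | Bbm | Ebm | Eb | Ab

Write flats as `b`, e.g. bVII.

v

Ab major has the diatonic set Ab, Bbm, Cm, Db, Eb, Fm, Gdim. Ab, Eb and Bbm are all diatonic. Ebm (Eb–Gb–Bb) is not: scale degree 5 in Ab major carries Eb (V). In Ab minor the chord on that degree is Ebm, so here it functions as v, borrowed from the parallel minor.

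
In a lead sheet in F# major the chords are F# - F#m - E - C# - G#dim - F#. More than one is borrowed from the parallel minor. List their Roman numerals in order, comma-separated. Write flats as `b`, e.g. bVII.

The diatonic triads in F# major are F#, G#m, A#m, B, C#, D#m, E#dim. Of the given chords, F# and C# are diatonic. F#m (F#–A–C#) doesn't fit — on degree 1 F# major would have F# (I). F#m is the degree-1 chord of F# minor, so it is the borrowed i. E (E–G#–B) is not: scale degree 7 in F# major carries E#dim (vii°). In F# minor the chord on that degree is E, so here it functions as bVII, borrowed from the parallel minor. G#dim (G#–B–D) is not: scale degree 2 in F# major carries G#m (ii). In F# minor the chord on that degree is G#dim, so here it functions as ii°, borrowed from the parallel minor.

i, bVII, ii°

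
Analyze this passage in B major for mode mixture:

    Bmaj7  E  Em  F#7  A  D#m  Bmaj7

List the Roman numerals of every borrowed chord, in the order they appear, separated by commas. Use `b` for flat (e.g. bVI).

iv, bVII

The diatonic triads in B major are B, C#m, D#m, E, F#, G#m, A#dim. Bmaj7, E, F#7 and D#m are all diatonic. Em (E–G–B) is not: scale degree 4 in B major carries E (IV). In B minor the chord on that degree is Em, so here it functions as iv, borrowed from the parallel minor. A (A–C#–E) doesn't fit — on degree 7 B major would have A#dim (vii°). A is the degree-7 chord of B minor, so it is the borrowed bVII.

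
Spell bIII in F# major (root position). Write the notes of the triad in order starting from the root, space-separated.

A C# E

Scale degree 3 in F# major is A#. bIII uses the lowered form, A, taken from F# minor. In F# minor the chord on A is A–C#–E.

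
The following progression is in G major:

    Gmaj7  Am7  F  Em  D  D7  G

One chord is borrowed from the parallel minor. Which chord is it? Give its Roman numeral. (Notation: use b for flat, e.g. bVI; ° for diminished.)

bVII

In G major the diatonic chords are G, Am, Bm, C, D, Em, F#dim. Of the given chords, Gmaj7, Am7, Em, D, D7 and G are diatonic. F (F–A–C) doesn't fit — on degree 7 G major would have F#dim (vii°). F is the degree-7 chord of G minor, so it is the borrowed bVII.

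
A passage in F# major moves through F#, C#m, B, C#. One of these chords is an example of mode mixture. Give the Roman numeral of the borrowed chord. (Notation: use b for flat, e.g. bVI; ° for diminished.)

In F# major the diatonic chords are F#, G#m, A#m, B, C#, D#m, E#dim. F#, B and C# are all diatonic. C#m (C#–E–G#) is not: scale degree 5 in F# major carries C# (V). In F# minor the chord on that degree is C#m, so here it functions as v, borrowed from the parallel minor.

v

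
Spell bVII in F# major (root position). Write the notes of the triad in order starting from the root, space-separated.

bVII is built on the lowered scale degree 7. In F# major degree 7 is E#; lowered it becomes E. Stacking thirds in F# minor on E gives E–G#–B.

E G# B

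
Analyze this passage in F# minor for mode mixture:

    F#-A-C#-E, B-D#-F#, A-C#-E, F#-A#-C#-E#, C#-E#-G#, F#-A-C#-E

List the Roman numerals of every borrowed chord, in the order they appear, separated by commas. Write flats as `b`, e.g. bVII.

In F# minor (with V from harmonic minor) the diatonic chords are F#m, G#dim, A, Bm, C#, D, E. F#–A–C#–E = F#m7, A–C#–E = A and C#–E#–G# = C# are all diatonic. B–D#–F# doesn't fit — on degree 4 F# minor would have Bm (iv). B is the degree-4 chord of F# major, so it is the borrowed IV. F#–A#–C#–E# is not: scale degree 1 in F# minor carries F#m (i). In F# major the chord on that degree is F#maj7, so here it functions as Imaj7, borrowed from the parallel major.

IV, Imaj7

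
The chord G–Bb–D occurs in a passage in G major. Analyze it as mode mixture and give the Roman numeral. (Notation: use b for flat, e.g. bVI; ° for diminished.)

i

The root G is the diatonic 1st degree of G major; the borrowing shows in the chord quality. G–Bb–D is a minor chord — the form found in G minor, not the diatonic I (G). Borrowed into G major it is written i.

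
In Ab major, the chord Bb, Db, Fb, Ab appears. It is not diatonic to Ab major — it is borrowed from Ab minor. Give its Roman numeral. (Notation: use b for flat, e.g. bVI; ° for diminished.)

The root Bb is the diatonic 2nd degree of Ab major; the borrowing shows in the chord quality. Bb–Db–Fb–Ab is a half-diminished-seventh chord — the form found in Ab minor, not the diatonic ii (Bbm). Borrowed into Ab major it is written iiø7.

iiø7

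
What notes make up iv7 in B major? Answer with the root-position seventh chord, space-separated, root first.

E G B D

iv7 is built on scale degree 4, which is E in both B major and its parallel. In B minor the chord on E is E–G–B–D.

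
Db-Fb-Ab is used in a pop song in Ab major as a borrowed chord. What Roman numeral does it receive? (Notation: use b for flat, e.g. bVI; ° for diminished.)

iv

The root Db is the diatonic 4th degree of Ab major; the borrowing shows in the chord quality. Diatonically Ab major has Db (IV) on that degree; Db–Fb–Ab is instead the minor chord native to Ab minor, so it takes the label iv.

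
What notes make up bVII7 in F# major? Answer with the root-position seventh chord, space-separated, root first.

Scale degree 7 in F# major is E#. bVII7 uses the lowered form, E, taken from F# minor. Building the dominant-seventh chord from the parallel minor on E: E–G#–B–D.

E G# B D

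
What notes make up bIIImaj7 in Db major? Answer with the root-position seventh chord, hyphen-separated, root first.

Fb-Ab-Cb-Eb

The root of bIIImaj7 is the lowered 3rd degree: F becomes Fb. In Db minor the chord on Fb is Fb–Ab–Cb–Eb.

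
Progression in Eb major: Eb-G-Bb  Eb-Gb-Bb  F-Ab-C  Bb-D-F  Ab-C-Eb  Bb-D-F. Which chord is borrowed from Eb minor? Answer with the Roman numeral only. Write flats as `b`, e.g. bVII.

i

The diatonic triads in Eb major are Eb, Fm, Gm, Ab, Bb, Cm, Ddim. Of the given chords, Eb–G–Bb = Eb, F–Ab–C = Fm, Bb–D–F = Bb and Ab–C–Eb = Ab are diatonic. Eb–Gb–Bb doesn't fit — on degree 1 Eb major would have Eb (I). Ebm is the degree-1 chord of Eb minor, so it is the borrowed i.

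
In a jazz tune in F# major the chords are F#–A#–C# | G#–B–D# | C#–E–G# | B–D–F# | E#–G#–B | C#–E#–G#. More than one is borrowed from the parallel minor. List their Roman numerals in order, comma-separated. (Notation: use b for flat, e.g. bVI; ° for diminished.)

v, iv

F# major has the diatonic set F#, G#m, A#m, B, C#, D#m, E#dim. Of the given chords, F#–A#–C# = F#, G#–B–D# = G#m, E#–G#–B = E#dim and C#–E#–G# = C# are diatonic. C#–E–G# is not: scale degree 5 in F# major carries C# (V). In F# minor the chord on that degree is C#m, so here it functions as v, borrowed from the parallel minor. But B–D–F# is foreign: the diatonic IV on degree 4 is B, whereas Bm comes from F# minor. It is labeled iv.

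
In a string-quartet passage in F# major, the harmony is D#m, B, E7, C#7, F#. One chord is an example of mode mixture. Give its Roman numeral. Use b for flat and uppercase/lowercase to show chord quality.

bVII7

The diatonic triads in F# major are F#, G#m, A#m, B, C#, D#m, E#dim. Of the given chords, D#m, B, C#7 and F# are diatonic. E7 (E–G#–B–D) is not: scale degree 7 in F# major carries E#dim (vii°). In F# minor the chord on that degree is E7, so here it functions as bVII7, borrowed from the parallel minor.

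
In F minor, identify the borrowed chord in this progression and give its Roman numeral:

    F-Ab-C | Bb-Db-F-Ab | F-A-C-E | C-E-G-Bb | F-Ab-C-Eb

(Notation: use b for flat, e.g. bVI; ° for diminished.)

F minor has the diatonic set Fm, Gdim, Ab, Bbm, C, Db, Eb (with V from harmonic minor). F–Ab–C = Fm, Bb–Db–F–Ab = Bbm7, C–E–G–Bb = C7 and F–Ab–C–Eb = Fm7 are all diatonic. But F–A–C–E is foreign: the diatonic i on degree 1 is Fm, whereas Fmaj7 comes from F major. It is labeled Imaj7.

Imaj7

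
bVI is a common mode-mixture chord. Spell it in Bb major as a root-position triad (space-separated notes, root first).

The root of bVI is the lowered 6th degree: G becomes Gb. In Bb minor the chord on Gb is Gb–Bb–Db.

Gb Bb Db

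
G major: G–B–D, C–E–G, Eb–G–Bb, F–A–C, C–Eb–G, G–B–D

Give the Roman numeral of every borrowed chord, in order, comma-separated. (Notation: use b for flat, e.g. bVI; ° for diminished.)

The diatonic triads in G major are G, Am, Bm, C, D, Em, F#dim. G–B–D = G and C–E–G = C both belong to that set. But Eb–G–Bb is foreign: the diatonic vi on degree 6 is Em, whereas Eb comes from G minor. It is labeled bVI. F–A–C doesn't fit — on degree 7 G major would have F#dim (vii°). F is the degree-7 chord of G minor, so it is the borrowed bVII. But C–Eb–G is foreign: the diatonic IV on degree 4 is C, whereas Cm comes from G minor. It is labeled iv.

bVI, bVII, iv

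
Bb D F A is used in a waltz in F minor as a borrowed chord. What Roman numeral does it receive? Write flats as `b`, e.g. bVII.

Bb is scale degree 4 in F minor. The diatonic chord on degree 4 would be Bbm (iv), but Bb–D–F–A is the major-seventh chord from F major. As a borrowed chord it is labeled IVmaj7.

IVmaj7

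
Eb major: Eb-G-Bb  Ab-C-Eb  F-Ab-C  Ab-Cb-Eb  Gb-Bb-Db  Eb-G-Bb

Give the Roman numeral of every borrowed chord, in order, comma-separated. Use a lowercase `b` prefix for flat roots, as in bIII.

Eb major has the diatonic set Eb, Fm, Gm, Ab, Bb, Cm, Ddim. Eb–G–Bb = Eb, Ab–C–Eb = Ab and F–Ab–C = Fm are all diatonic. Ab–Cb–Eb doesn't fit — on degree 4 Eb major would have Ab (IV). Abm is the degree-4 chord of Eb minor, so it is the borrowed iv. Gb–Bb–Db is not: scale degree 3 in Eb major carries Gm (iii). In Eb minor the chord on that degree is Gb, so here it functions as bIII, borrowed from the parallel minor.

iv, bIII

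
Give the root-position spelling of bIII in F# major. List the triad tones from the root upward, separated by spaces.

A C# E

Scale degree 3 in F# major is A#. bIII uses the lowered form, A, taken from F# minor. Stacking thirds in F# minor on A gives A–C#–E.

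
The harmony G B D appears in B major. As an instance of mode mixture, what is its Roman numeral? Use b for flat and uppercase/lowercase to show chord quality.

The root G is the lowered 6th scale degree — diatonically B major has G# there. Diatonically B major has G#m (vi) on that degree; G–B–D is instead the major chord native to B minor, so it takes the label bVI.

bVI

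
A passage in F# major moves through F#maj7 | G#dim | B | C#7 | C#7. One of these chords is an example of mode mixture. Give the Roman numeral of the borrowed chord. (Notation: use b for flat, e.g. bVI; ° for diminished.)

ii°

In F# major the diatonic chords are F#, G#m, A#m, B, C#, D#m, E#dim. F#maj7, B and C#7 all belong to that set. G#dim (G#–B–D) is not: scale degree 2 in F# major carries G#m (ii). In F# minor the chord on that degree is G#dim, so here it functions as ii°, borrowed from the parallel minor.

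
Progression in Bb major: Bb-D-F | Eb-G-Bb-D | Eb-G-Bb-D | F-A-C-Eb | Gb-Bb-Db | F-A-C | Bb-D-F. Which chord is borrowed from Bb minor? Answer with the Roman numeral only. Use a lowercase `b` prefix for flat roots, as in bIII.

bVI

Bb major has the diatonic set Bb, Cm, Dm, Eb, F, Gm, Adim. Of the given chords, Bb–D–F = Bb, Eb–G–Bb–D = Ebmaj7, F–A–C–Eb = F7 and F–A–C = F are diatonic. Gb–Bb–Db is not: scale degree 6 in Bb major carries Gm (vi). In Bb minor the chord on that degree is Gb, so here it functions as bVI, borrowed from the parallel minor.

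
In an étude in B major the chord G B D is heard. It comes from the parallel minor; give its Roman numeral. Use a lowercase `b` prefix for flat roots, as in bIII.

In B major scale degree 6 is G#; G is its lowered form, from B minor. The diatonic chord on degree 6 would be G#m (vi), but G–B–D is the major chord from B minor. As a borrowed chord it is labeled bVI.

bVI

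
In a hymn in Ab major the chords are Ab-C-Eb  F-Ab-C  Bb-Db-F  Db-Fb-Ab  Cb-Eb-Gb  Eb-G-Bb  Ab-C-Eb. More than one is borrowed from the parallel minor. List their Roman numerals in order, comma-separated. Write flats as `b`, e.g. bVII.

iv, bIII

In Ab major the diatonic chords are Ab, Bbm, Cm, Db, Eb, Fm, Gdim. Of the given chords, Ab–C–Eb = Ab, F–Ab–C = Fm, Bb–Db–F = Bbm and Eb–G–Bb = Eb are diatonic. Db–Fb–Ab is not: scale degree 4 in Ab major carries Db (IV). In Ab minor the chord on that degree is Dbm, so here it functions as iv, borrowed from the parallel minor. Cb–Eb–Gb doesn't fit — on degree 3 Ab major would have Cm (iii). Cb is the degree-3 chord of Ab minor, so it is the borrowed bIII.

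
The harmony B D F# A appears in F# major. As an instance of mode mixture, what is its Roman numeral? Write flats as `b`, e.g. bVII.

The root B is the diatonic 4th degree of F# major; the borrowing shows in the chord quality. Diatonically F# major has B (IV) on that degree; B–D–F#–A is instead the minor-seventh chord native to F# minor, so it takes the label iv7.

iv7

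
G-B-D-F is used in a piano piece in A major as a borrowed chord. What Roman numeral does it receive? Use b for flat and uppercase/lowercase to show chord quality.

G is the lowered form of scale degree 7 in A major (the diatonic degree 7 is G#). Diatonically A major has G#dim (vii°) on that degree; G–B–D–F is instead the dominant-seventh chord native to A minor, so it takes the label bVII7.

bVII7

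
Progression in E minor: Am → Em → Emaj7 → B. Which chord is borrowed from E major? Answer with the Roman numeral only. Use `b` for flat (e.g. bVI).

Imaj7

The diatonic triads in E minor (with V from harmonic minor) are Em, F#dim, G, Am, B, C, D. Am, Em and B all belong to that set. Emaj7 (E–G#–B–D#) is not: scale degree 1 in E minor carries Em (i). In E major the chord on that degree is Emaj7, so here it functions as Imaj7, borrowed from the parallel major.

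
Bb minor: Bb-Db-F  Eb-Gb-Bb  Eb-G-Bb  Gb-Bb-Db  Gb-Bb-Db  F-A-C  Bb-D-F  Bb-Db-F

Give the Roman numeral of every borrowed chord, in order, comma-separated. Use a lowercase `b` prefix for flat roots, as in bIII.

The diatonic triads in Bb minor (with V from harmonic minor) are Bbm, Cdim, Db, Ebm, F, Gb, Ab. Bb–Db–F = Bbm, Eb–Gb–Bb = Ebm, Gb–Bb–Db = Gb and F–A–C = F all belong to that set. But Eb–G–Bb is foreign: the diatonic iv on degree 4 is Ebm, whereas Eb comes from Bb major. It is labeled IV. But Bb–D–F is foreign: the diatonic i on degree 1 is Bbm, whereas Bb comes from Bb major. It is labeled I.

IV, I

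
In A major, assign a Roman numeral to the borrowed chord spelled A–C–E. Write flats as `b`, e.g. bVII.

i

A is scale degree 1 in A major. A–C–E is a minor chord — the form found in A minor, not the diatonic I (A). Borrowed into A major it is written i.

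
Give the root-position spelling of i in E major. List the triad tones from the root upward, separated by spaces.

The root, E, is scale degree 1 — the same note in E major and E minor; only the chord quality changes. Building the minor chord from the parallel minor on E: E–G–B.

E G B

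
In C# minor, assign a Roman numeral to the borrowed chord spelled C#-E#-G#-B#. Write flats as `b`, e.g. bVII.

The root C# is the diatonic 1st degree of C# minor; the borrowing shows in the chord quality. C#–E#–G#–B# is a major-seventh chord — the form found in C# major, not the diatonic i (C#m). Borrowed into C# minor it is written Imaj7.

Imaj7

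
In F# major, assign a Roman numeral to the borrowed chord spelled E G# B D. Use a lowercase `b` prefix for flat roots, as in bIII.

bVII7

The root E is the lowered 7th scale degree — diatonically F# major has E# there. E–G#–B–D is a dominant-seventh chord — the form found in F# minor, not the diatonic vii° (E#dim). Borrowed into F# major it is written bVII7.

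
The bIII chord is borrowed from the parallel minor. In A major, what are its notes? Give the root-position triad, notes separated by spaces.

The root of bIII is the lowered 3rd degree: C# becomes C. Building the major chord from the parallel minor on C: C–E–G.

C E G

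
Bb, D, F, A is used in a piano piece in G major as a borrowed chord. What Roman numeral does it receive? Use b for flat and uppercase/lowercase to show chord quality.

bIIImaj7

Bb is the lowered form of scale degree 3 in G major (the diatonic degree 3 is B). Diatonically G major has Bm (iii) on that degree; Bb–D–F–A is instead the major-seventh chord native to G minor, so it takes the label bIIImaj7.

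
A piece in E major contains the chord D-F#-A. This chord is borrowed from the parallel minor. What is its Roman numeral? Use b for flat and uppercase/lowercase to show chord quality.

bVII

D is the lowered form of scale degree 7 in E major (the diatonic degree 7 is D#). The diatonic chord on degree 7 would be D#dim (vii°), but D–F#–A is the major chord from E minor. As a borrowed chord it is labeled bVII.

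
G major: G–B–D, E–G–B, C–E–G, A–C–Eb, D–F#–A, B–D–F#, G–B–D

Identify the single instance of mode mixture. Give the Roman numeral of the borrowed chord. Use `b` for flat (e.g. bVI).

ii°

In G major the diatonic chords are G, Am, Bm, C, D, Em, F#dim. G–B–D = G, E–G–B = Em, C–E–G = C, D–F#–A = D and B–D–F# = Bm are all diatonic. A–C–Eb is not: scale degree 2 in G major carries Am (ii). In G minor the chord on that degree is Adim, so here it functions as ii°, borrowed from the parallel minor.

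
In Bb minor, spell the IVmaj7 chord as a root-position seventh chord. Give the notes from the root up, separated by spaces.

Eb G Bb D

IVmaj7 is built on scale degree 4, which is Eb in both Bb minor and its parallel. Stacking thirds in Bb major on Eb gives Eb–G–Bb–D.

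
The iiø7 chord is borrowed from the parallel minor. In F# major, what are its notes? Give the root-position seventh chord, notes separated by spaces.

The root, G#, is scale degree 2 — the same note in F# major and F# minor; only the chord quality changes. In F# minor the chord on G# is G#–B–D–F#.

G# B D F#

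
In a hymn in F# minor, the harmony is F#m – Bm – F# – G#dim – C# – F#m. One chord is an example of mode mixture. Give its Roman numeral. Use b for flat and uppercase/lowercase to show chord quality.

I

In F# minor (with V from harmonic minor) the diatonic chords are F#m, G#dim, A, Bm, C#, D, E. F#m, Bm, G#dim and C# all belong to that set. F# (F#–A#–C#) is not: scale degree 1 in F# minor carries F#m (i). In F# major the chord on that degree is F#, so here it functions as I, borrowed from the parallel major.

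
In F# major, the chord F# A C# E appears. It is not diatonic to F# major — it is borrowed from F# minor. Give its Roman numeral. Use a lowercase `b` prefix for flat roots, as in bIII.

i7

F# is scale degree 1 in F# major. F#–A–C#–E is a minor-seventh chord — the form found in F# minor, not the diatonic I (F#). Borrowed into F# major it is written i7.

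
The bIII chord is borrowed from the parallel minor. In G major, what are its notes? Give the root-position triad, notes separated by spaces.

Bb D F

Scale degree 3 in G major is B. bIII uses the lowered form, Bb, taken from G minor. Building the major chord from the parallel minor on Bb: Bb–D–F.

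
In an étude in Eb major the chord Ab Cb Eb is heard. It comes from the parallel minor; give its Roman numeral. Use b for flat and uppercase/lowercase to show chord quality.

The root Ab is the diatonic 4th degree of Eb major; the borrowing shows in the chord quality. The diatonic chord on degree 4 would be Ab (IV), but Ab–Cb–Eb is the minor chord from Eb minor. As a borrowed chord it is labeled iv.

iv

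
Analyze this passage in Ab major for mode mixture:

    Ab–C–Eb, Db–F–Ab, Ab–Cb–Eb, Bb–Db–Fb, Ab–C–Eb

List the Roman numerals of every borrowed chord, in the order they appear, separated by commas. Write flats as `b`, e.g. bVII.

Ab major has the diatonic set Ab, Bbm, Cm, Db, Eb, Fm, Gdim. Ab–C–Eb = Ab and Db–F–Ab = Db are both diatonic. Ab–Cb–Eb doesn't fit — on degree 1 Ab major would have Ab (I). Abm is the degree-1 chord of Ab minor, so it is the borrowed i. But Bb–Db–Fb is foreign: the diatonic ii on degree 2 is Bbm, whereas Bbdim comes from Ab minor. It is labeled ii°.

i, ii°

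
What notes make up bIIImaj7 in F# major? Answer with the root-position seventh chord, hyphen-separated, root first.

bIIImaj7 is built on the lowered scale degree 3. In F# major degree 3 is A#; lowered it becomes A. Building the major-seventh chord from the parallel minor on A: A–C#–E–G#.

A-C#-E-G#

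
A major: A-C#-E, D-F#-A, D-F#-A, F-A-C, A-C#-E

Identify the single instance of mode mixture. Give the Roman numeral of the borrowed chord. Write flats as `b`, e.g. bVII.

bVI

In A major the diatonic chords are A, Bm, C#m, D, E, F#m, G#dim. Of the given chords, A–C#–E = A and D–F#–A = D are diatonic. But F–A–C is foreign: the diatonic vi on degree 6 is F#m, whereas F comes from A minor. It is labeled bVI.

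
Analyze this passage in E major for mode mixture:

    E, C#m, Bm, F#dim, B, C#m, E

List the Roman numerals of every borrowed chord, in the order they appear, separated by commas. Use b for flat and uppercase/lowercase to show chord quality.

v, ii°

The diatonic triads in E major are E, F#m, G#m, A, B, C#m, D#dim. E, C#m and B all belong to that set. Bm (B–D–F#) doesn't fit — on degree 5 E major would have B (V). Bm is the degree-5 chord of E minor, so it is the borrowed v. F#dim (F#–A–C) doesn't fit — on degree 2 E major would have F#m (ii). F#dim is the degree-2 chord of E minor, so it is the borrowed ii°.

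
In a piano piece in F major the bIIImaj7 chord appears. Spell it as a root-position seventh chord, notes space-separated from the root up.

bIIImaj7 is built on the lowered scale degree 3. In F major degree 3 is A; lowered it becomes Ab. Building the major-seventh chord from the parallel minor on Ab: Ab–C–Eb–G.

Ab C Eb G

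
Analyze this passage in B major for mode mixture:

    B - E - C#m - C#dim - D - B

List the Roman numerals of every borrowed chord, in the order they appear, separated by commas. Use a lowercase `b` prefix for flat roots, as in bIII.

ii°, bIII

B major has the diatonic set B, C#m, D#m, E, F#, G#m, A#dim. Of the given chords, B, E and C#m are diatonic. But C#dim (C#–E–G) is foreign: the diatonic ii on degree 2 is C#m, whereas C#dim comes from B minor. It is labeled ii°. D (D–F#–A) is not: scale degree 3 in B major carries D#m (iii). In B minor the chord on that degree is D, so here it functions as bIII, borrowed from the parallel minor.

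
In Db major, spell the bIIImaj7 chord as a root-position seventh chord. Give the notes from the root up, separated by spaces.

bIIImaj7 is built on the lowered scale degree 3. In Db major degree 3 is F; lowered it becomes Fb. Building the major-seventh chord from the parallel minor on Fb: Fb–Ab–Cb–Eb.

Fb Ab Cb Eb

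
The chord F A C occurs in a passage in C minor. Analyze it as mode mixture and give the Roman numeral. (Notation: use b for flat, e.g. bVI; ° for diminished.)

IV

The root F is the diatonic 4th degree of C minor; the borrowing shows in the chord quality. F–A–C is a major chord — the form found in C major, not the diatonic iv (Fm). Borrowed into C minor it is written IV.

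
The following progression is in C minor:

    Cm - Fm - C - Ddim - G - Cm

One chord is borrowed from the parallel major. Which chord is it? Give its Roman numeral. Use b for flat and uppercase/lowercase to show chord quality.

I

In C minor (with V from harmonic minor) the diatonic chords are Cm, Ddim, Eb, Fm, G, Ab, Bb. Cm, Fm, Ddim and G all belong to that set. C (C–E–G) doesn't fit — on degree 1 C minor would have Cm (i). C is the degree-1 chord of C major, so it is the borrowed I.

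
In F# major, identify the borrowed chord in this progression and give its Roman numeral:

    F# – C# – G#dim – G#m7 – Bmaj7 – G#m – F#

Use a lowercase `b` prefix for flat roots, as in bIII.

In F# major the diatonic chords are F#, G#m, A#m, B, C#, D#m, E#dim. F#, C#, G#m7, Bmaj7 and G#m are all diatonic. G#dim (G#–B–D) is not: scale degree 2 in F# major carries G#m (ii). In F# minor the chord on that degree is G#dim, so here it functions as ii°, borrowed from the parallel minor.

ii°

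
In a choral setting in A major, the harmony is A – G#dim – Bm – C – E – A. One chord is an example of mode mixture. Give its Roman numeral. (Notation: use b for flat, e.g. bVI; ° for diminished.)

In A major the diatonic chords are A, Bm, C#m, D, E, F#m, G#dim. A, G#dim, Bm and E are all diatonic. C (C–E–G) doesn't fit — on degree 3 A major would have C#m (iii). C is the degree-3 chord of A minor, so it is the borrowed bIII.

bIII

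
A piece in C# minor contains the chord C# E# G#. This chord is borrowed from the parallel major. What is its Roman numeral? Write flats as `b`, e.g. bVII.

I

C# is scale degree 1 in C# minor. Diatonically C# minor has C#m (i) on that degree; C#–E#–G# is instead the major chord native to C# major, so it takes the label I.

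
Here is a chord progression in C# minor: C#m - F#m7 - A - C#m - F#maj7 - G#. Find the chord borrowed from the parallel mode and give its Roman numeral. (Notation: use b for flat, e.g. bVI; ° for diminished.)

IVmaj7

In C# minor (with V from harmonic minor) the diatonic chords are C#m, D#dim, E, F#m, G#, A, B. C#m, F#m7, A and G# are all diatonic. F#maj7 (F#–A#–C#–E#) is not: scale degree 4 in C# minor carries F#m (iv). In C# major the chord on that degree is F#maj7, so here it functions as IVmaj7, borrowed from the parallel major.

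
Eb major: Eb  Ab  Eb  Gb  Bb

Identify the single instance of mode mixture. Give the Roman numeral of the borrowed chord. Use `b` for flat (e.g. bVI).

bIII

In Eb major the diatonic chords are Eb, Fm, Gm, Ab, Bb, Cm, Ddim. Eb, Ab and Bb are all diatonic. Gb (Gb–Bb–Db) doesn't fit — on degree 3 Eb major would have Gm (iii). Gb is the degree-3 chord of Eb minor, so it is the borrowed bIII.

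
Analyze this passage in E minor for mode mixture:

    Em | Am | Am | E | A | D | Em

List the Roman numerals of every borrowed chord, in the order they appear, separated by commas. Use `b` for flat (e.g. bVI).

E minor has the diatonic set Em, F#dim, G, Am, B, C, D (with V from harmonic minor). Em, Am and D all belong to that set. E (E–G#–B) is not: scale degree 1 in E minor carries Em (i). In E major the chord on that degree is E, so here it functions as I, borrowed from the parallel major. But A (A–C#–E) is foreign: the diatonic iv on degree 4 is Am, whereas A comes from E major. It is labeled IV.

I, IV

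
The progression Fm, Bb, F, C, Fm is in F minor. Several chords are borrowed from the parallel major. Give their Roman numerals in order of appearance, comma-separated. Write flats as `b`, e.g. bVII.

The diatonic triads in F minor (with V from harmonic minor) are Fm, Gdim, Ab, Bbm, C, Db, Eb. Of the given chords, Fm and C are diatonic. Bb (Bb–D–F) is not: scale degree 4 in F minor carries Bbm (iv). In F major the chord on that degree is Bb, so here it functions as IV, borrowed from the parallel major. F (F–A–C) doesn't fit — on degree 1 F minor would have Fm (i). F is the degree-1 chord of F major, so it is the borrowed I.

IV, I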